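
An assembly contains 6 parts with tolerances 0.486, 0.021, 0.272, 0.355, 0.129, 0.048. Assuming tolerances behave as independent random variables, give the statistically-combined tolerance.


RSS = sqrt(0.486^2 + 0.021^2 + 0.272^2 + 0.355^2 + 0.129^2 + 0.048^2)
= sqrt(0.455591)
= 0.6750

0.6750


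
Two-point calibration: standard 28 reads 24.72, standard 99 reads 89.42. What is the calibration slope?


slope = (y2 - y1) / (x2 - x1)
= (89.42 - 24.72) / (99 - 28)
= 64.7000 / 71
= 0.9113

0.9113


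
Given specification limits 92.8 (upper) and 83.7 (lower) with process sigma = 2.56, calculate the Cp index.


Cp = (USL - LSL) / (6 * sigma)
= (92.8 - 83.7) / (6 * 2.56)
= 9.1000 / 15.3600
= 0.5924

0.5924


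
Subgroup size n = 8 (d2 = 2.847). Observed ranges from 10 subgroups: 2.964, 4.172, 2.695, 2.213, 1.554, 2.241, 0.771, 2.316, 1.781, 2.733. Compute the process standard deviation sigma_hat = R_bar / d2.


R_bar = (2.964 + 4.172 + 2.695 + 2.213 + 1.554 + 2.241 + 0.771 + 2.316 + 1.781 + 2.733) / 10
R_bar = 23.44 / 10 = 2.344
sigma_hat = R_bar / d2 = 2.344 / 2.847 = 0.8233

0.8233


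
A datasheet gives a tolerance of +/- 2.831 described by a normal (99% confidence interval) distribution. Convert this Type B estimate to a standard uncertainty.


u_B = half_width / 2.576
u_B = 2.831 / 2.576
u_B = 1.0990

1.0990


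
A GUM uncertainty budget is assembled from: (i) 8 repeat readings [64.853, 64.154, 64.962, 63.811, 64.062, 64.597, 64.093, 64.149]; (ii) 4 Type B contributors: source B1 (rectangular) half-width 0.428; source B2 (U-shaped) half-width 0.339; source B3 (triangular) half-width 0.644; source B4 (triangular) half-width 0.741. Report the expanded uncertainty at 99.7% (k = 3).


mean = (64.853 + 64.154 + 64.962 + 63.811 + 64.062 + 64.597 + 64.093 + 64.149) / 8 = 64.335125
s = sqrt(sum((x - mean)^2)/(n-1)) = 0.41492217
u_A = s / sqrt(n) = 0.41492217 / sqrt(8) = 0.14669714
u_B1 = 0.428 / sqrt(3) = 0.24710592
u_B2 = 0.339 / sqrt(2) = 0.2397092
u_B3 = 0.644 / sqrt(6) = 0.2629119
u_B4 = 0.741 / sqrt(6) = 0.30251198
uc = sqrt(0.14669714^2 + 0.24710592^2 + 0.2397092^2 + 0.2629119^2 + 0.30251198^2) = 0.54834118
U = k * uc = 3 * 0.54834118
U = 1.6450

1.6450


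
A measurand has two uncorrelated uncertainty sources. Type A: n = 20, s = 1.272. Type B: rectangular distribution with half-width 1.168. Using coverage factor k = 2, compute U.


u_A = s / sqrt(n) = 1.272 / sqrt(20) = 0.28442785
u_B = half_width / sqrt(3) = 1.168 / sqrt(3) = 0.67434511
uc = sqrt(u_A^2 + u_B^2) = sqrt(0.28442785^2 + 0.67434511^2) = 0.73187467
U = k * uc = 2 * 0.73187467
U = 1.4637

1.4637


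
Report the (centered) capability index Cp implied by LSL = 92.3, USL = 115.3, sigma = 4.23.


Cp = (USL - LSL) / (6 * sigma)
= (115.3 - 92.3) / (6 * 4.23)
= 23.0000 / 25.3800
= 0.9062

0.9062


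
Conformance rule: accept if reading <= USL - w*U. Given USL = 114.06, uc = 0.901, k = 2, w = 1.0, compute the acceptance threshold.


U = k * uc = 2 * 0.901 = 1.802
guard band g = w * U = 1.0 * 1.802 = 1.802
AL = USL - g = 114.06 - 1.802
AL = 112.2580

112.2580


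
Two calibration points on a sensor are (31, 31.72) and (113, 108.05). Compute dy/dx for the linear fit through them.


slope = (y2 - y1) / (x2 - x1)
= (108.05 - 31.72) / (113 - 31)
= 76.3300 / 82
= 0.9309

0.9309


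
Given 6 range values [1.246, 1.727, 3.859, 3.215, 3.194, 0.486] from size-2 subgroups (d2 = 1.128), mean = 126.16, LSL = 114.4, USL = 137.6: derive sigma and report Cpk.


R_bar = (1.246 + 1.727 + 3.859 + 3.215 + 3.194 + 0.486) / 6 = 2.2878333
sigma = R_bar / d2 = 2.2878333 / 1.128 = 2.028221
Cp = (USL - LSL)/(6*sigma) = (137.6 - 114.4)/(6*2.028221) = 1.9064
Cpu = (137.6 - 126.16)/(3*2.028221) = 1.8801
Cpl = (126.16 - 114.4)/(3*2.028221) = 1.9327
Cpk = min(Cpu, Cpl) = 1.8801

1.8801


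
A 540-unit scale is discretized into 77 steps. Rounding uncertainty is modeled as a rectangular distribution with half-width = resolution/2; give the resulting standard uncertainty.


resolution = range / divisions
resolution = 540 / 77 = 7.012987
u_res = resolution / (2*sqrt(3))
u_res = 7.012987 / 3.4641016
u_res = 2.0245

2.0245


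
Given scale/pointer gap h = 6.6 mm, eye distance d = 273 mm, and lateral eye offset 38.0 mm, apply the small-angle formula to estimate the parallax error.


error = h * offset / d
= 6.6 * 38.0 / 273
= 0.9187

0.9187


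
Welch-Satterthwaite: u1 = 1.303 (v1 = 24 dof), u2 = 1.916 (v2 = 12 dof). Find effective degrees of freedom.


uc = sqrt(u1^2 + u2^2) = sqrt(1.303^2 + 1.916^2) = 2.3170811
v_eff = uc^4 / (u1^4/v1 + u2^4/v2)
= 2.3170811^4 / (1.303^4/24 + 1.916^4/12)
= 28.824709 / 1.2431608
v_eff = 23.1866

23.1866


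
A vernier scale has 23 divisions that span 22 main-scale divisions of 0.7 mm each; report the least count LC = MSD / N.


LC = MSD / n_div
= 0.7 / 23
= 0.0304

0.0304


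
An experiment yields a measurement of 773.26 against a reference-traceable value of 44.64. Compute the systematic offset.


Systematic error = measured - true
= 773.26 - 44.64
= 728.6200

728.6200


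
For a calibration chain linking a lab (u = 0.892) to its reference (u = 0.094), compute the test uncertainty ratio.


TUR = u_lab / u_ref
= 0.892 / 0.094
= 9.4894

9.4894


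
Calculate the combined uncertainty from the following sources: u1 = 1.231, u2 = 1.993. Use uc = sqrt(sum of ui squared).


uc = sqrt(1.231^2 + 1.993^2)
uc = sqrt(5.48741)
uc = 2.3425

2.3425


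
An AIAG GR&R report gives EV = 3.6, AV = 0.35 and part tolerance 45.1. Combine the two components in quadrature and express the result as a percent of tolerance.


GRR = sqrt(EV^2 + AV^2) = sqrt(3.6^2 + 0.35^2) = 3.6169739
%GRR = GRR / tol * 100 = 3.6169739 / 45.1 * 100
%GRR = 8.0199

8.0199


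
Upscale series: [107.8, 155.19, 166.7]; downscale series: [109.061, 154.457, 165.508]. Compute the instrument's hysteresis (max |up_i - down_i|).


|107.8 - 109.061| = 1.2610
|155.19 - 154.457| = 0.7330
|166.7 - 165.508| = 1.1920
hysteresis = max(diffs) = 1.2610

1.2610


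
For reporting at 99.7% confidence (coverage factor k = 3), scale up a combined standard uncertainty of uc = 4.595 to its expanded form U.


U = k * uc
U = 3 * 4.595
U = 13.7850

13.7850


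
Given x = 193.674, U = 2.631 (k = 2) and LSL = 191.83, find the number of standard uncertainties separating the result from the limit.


u = U / k = 2.631 / 2 = 1.3155
margin = |LSL - x| = |191.83 - 193.674| = 1.844
z = margin / u = 1.844 / 1.3155
z = 1.4017

1.4017


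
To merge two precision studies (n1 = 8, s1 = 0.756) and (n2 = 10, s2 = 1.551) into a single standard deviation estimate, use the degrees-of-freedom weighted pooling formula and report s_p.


s_p = sqrt(((n1-1)*s1^2 + (n2-1)*s2^2) / (n1+n2-2))
numerator = (8-1)*0.756^2 + (10-1)*1.551^2 = 4.000752 + 21.650409 = 25.651161
denominator = 8 + 10 - 2 = 16
s_p^2 = 25.651161 / 16 = 1.6031976
s_p = sqrt(1.6031976) = 1.2662

1.2662


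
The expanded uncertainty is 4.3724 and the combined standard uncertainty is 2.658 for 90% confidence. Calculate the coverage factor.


k = U / uc
k = 4.3724 / 2.658
k = 1.645

1.645


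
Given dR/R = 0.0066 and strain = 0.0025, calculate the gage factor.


GF = (dR/R) / epsilon
= 0.0066 / 0.0025
= 2.6400

2.6400


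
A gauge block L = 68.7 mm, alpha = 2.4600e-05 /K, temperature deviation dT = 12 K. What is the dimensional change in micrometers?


dL = L * alpha * dT
= 68.7 * 2.4600e-05 * 12
= 0.0202802 mm
dL_um = 0.0202802 * 1000 = 20.2802 um

20.2802


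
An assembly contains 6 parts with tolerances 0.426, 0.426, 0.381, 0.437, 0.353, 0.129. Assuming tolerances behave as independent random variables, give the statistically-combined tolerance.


RSS = sqrt(0.426^2 + 0.426^2 + 0.381^2 + 0.437^2 + 0.353^2 + 0.129^2)
= sqrt(0.840332)
= 0.9167

0.9167


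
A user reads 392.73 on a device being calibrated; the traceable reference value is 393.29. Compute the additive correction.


Correction = standard - reading
= 393.29 - 392.73
= 0.5600

0.5600


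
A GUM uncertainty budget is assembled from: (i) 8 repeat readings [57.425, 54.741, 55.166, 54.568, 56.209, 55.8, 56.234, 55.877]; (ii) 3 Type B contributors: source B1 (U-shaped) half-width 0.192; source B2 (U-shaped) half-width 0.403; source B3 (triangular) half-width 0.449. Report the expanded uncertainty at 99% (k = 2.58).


mean = (57.425 + 54.741 + 55.166 + 54.568 + 56.209 + 55.8 + 56.234 + 55.877) / 8 = 55.7525
s = sqrt(sum((x - mean)^2)/(n-1)) = 0.92777784
u_A = s / sqrt(n) = 0.92777784 / sqrt(8) = 0.328019
u_B1 = 0.192 / sqrt(2) = 0.1357645
u_B2 = 0.403 / sqrt(2) = 0.28496403
u_B3 = 0.449 / sqrt(6) = 0.18330348
uc = sqrt(0.328019^2 + 0.1357645^2 + 0.28496403^2 + 0.18330348^2) = 0.49074752
U = k * uc = 2.58 * 0.49074752
U = 1.2661

1.2661


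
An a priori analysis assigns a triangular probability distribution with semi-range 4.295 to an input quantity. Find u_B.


u_B = half_width / sqrt(6)
u_B = 4.295 / 2.4494897
u_B = 1.7534

1.7534


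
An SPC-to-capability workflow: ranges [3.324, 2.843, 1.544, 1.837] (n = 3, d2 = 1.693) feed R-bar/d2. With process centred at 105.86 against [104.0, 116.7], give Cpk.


R_bar = (3.324 + 2.843 + 1.544 + 1.837) / 4 = 2.387
sigma = R_bar / d2 = 2.387 / 1.693 = 1.4099232
Cp = (USL - LSL)/(6*sigma) = (116.7 - 104.0)/(6*1.4099232) = 1.5013
Cpu = (116.7 - 105.86)/(3*1.4099232) = 2.5628
Cpl = (105.86 - 104.0)/(3*1.4099232) = 0.4397
Cpk = min(Cpu, Cpl) = 0.4397

0.4397


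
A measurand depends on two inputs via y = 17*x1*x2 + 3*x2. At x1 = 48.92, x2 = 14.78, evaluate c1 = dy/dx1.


y = 17*x1*x2 + 3*x2
dy/dx1 = 17*x2
Evaluate at x2 = 14.78: c1 = 17 * 14.78
c1 = 251.2600

251.2600


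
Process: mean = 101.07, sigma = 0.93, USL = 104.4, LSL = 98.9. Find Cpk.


Cpu = (USL - mean) / (3*sigma) = (104.4 - 101.07) / (3*0.93) = 1.1935
Cpl = (mean - LSL) / (3*sigma) = (101.07 - 98.9) / (3*0.93) = 0.7778
Cpk = min(Cpu, Cpl) = 0.7778

0.7778


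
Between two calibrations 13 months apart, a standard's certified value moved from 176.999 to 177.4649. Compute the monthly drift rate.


rate = (v2 - v1) / months
= (177.4649 - 176.999) / 13
= 0.4659 / 13
= 0.0358

0.0358


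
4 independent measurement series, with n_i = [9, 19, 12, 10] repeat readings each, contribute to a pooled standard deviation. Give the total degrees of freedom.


nu = sum_i (n_i - 1)
nu = ((9 - 1) + (19 - 1) + (12 - 1) + (10 - 1))
nu = 8 + 18 + 11 + 9
nu = 46

46


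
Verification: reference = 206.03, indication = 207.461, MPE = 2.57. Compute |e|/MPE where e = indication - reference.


e = indication - reference = 207.461 - 206.03 = 1.4310
|e| = 1.4310
ratio = |e| / MPE = 1.4310 / 2.57
ratio = 0.5568

0.5568


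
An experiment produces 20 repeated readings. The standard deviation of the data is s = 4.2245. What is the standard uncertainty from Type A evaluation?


u_A = s / sqrt(n)
u_A = 4.2245 / sqrt(20)
u_A = 4.2245 / 4.472136
u_A = 0.9446

0.9446


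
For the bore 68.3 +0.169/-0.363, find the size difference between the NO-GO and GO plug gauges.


GO = nominal - lower_tol (smallest hole = maximum material condition)
GO = 68.3 - 0.363 = 67.937
NO-GO = nominal + upper_tol (largest hole = least material condition)
NO-GO = 68.3 + 0.169 = 68.469
spread = NO-GO - GO = 68.469 - 67.937 = 0.5320

0.5320


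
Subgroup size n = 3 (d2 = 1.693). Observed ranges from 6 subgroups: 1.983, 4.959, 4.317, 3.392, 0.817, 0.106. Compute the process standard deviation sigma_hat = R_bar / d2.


R_bar = (1.983 + 4.959 + 4.317 + 3.392 + 0.817 + 0.106) / 6
R_bar = 15.574 / 6 = 2.5956667
sigma_hat = R_bar / d2 = 2.5956667 / 1.693 = 1.5332

1.5332


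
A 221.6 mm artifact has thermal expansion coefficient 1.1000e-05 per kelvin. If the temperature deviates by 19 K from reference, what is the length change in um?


dL = L * alpha * dT
= 221.6 * 1.1000e-05 * 19
= 0.0463144 mm
dL_um = 0.0463144 * 1000 = 46.3144 um

46.3144


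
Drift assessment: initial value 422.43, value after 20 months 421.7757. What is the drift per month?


rate = (v2 - v1) / months
= (421.7757 - 422.43) / 20
= -0.6543 / 20
= -0.0327

-0.0327


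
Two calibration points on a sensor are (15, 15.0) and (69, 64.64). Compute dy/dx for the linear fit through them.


slope = (y2 - y1) / (x2 - x1)
= (64.64 - 15.0) / (69 - 15)
= 49.6400 / 54
= 0.9193

0.9193


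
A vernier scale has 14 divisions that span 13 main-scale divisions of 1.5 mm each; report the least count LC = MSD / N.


LC = MSD / n_div
= 1.5 / 14
= 0.1071

0.1071


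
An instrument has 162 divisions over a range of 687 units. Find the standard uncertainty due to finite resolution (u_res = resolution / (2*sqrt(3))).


resolution = range / divisions
resolution = 687 / 162 = 4.2407407
u_res = resolution / (2*sqrt(3))
u_res = 4.2407407 / 3.4641016
u_res = 1.2242

1.2242


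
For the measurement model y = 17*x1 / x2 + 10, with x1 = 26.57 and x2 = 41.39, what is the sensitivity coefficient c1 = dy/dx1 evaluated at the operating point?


y = 17*x1 / x2 + 10
dy/dx1 = 17/x2
Evaluate at x2 = 41.39: c1 = 17 / 41.39
c1 = 0.4107

0.4107


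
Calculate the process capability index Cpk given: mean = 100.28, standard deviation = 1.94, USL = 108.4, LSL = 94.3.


Cpu = (USL - mean) / (3*sigma) = (108.4 - 100.28) / (3*1.94) = 1.3952
Cpl = (mean - LSL) / (3*sigma) = (100.28 - 94.3) / (3*1.94) = 1.0275
Cpk = min(Cpu, Cpl) = 1.0275

1.0275


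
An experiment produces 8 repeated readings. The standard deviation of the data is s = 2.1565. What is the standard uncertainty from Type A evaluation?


u_A = s / sqrt(n)
u_A = 2.1565 / sqrt(8)
u_A = 2.1565 / 2.8284271
u_A = 0.7624

0.7624


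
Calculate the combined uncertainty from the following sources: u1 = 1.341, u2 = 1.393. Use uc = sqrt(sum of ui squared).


uc = sqrt(1.341^2 + 1.393^2)
uc = sqrt(3.73873)
uc = 1.9336

1.9336


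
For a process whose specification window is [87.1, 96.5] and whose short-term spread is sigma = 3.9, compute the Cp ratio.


Cp = (USL - LSL) / (6 * sigma)
= (96.5 - 87.1) / (6 * 3.9)
= 9.4000 / 23.4000
= 0.4017

0.4017


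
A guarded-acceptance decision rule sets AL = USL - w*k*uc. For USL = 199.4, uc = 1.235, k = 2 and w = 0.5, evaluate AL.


U = k * uc = 2 * 1.235 = 2.47
guard band g = w * U = 0.5 * 2.47 = 1.235
AL = USL - g = 199.4 - 1.235
AL = 198.1650

198.1650


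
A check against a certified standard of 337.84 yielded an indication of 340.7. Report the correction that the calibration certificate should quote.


Correction = standard - reading
= 337.84 - 340.7
= -2.8600

-2.8600


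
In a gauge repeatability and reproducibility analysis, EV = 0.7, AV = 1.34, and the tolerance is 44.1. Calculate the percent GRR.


GRR = sqrt(EV^2 + AV^2) = sqrt(0.7^2 + 1.34^2) = 1.5118201
%GRR = GRR / tol * 100 = 1.5118201 / 44.1 * 100
%GRR = 3.4282

3.4282


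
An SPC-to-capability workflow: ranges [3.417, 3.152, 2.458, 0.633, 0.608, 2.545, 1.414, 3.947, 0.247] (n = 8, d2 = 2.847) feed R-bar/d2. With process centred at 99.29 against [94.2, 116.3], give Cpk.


R_bar = (3.417 + 3.152 + 2.458 + 0.633 + 0.608 + 2.545 + 1.414 + 3.947 + 0.247) / 9 = 2.0467778
sigma = R_bar / d2 = 2.0467778 / 2.847 = 0.71892441
Cp = (USL - LSL)/(6*sigma) = (116.3 - 94.2)/(6*0.71892441) = 5.1234
Cpu = (116.3 - 99.29)/(3*0.71892441) = 7.8868
Cpl = (99.29 - 94.2)/(3*0.71892441) = 2.3600
Cpk = min(Cpu, Cpl) = 2.3600

2.3600


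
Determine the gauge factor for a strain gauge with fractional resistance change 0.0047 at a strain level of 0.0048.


GF = (dR/R) / epsilon
= 0.0047 / 0.0048
= 0.9792

0.9792


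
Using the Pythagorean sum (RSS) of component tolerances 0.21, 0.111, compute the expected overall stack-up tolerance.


RSS = sqrt(0.21^2 + 0.111^2)
= sqrt(0.056421)
= 0.2375

0.2375


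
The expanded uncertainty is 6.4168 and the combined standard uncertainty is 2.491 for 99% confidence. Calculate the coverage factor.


k = U / uc
k = 6.4168 / 2.491
k = 2.576

2.576


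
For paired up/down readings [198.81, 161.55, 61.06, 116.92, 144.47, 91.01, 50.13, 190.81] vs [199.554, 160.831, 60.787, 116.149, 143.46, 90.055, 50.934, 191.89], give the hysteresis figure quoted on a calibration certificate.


|198.81 - 199.554| = 0.7440
|161.55 - 160.831| = 0.7190
|61.06 - 60.787| = 0.2730
|116.92 - 116.149| = 0.7710
|144.47 - 143.46| = 1.0100
|91.01 - 90.055| = 0.9550
|50.13 - 50.934| = 0.8040
|190.81 - 191.89| = 1.0800
hysteresis = max(diffs) = 1.0800

1.0800


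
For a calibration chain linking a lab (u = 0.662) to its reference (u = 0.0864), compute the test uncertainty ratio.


TUR = u_lab / u_ref
= 0.662 / 0.0864
= 7.6620

7.6620


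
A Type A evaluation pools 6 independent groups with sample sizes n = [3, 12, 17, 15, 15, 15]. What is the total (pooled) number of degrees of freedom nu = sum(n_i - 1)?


nu = sum_i (n_i - 1)
nu = ((3 - 1) + (12 - 1) + (17 - 1) + (15 - 1) + (15 - 1) + (15 - 1))
nu = 2 + 11 + 16 + 14 + 14 + 14
nu = 71

71


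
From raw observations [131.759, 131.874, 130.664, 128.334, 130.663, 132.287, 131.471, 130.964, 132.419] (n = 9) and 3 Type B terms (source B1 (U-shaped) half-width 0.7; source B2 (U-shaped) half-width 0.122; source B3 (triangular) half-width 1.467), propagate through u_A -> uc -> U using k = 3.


mean = (131.759 + 131.874 + 130.664 + 128.334 + 130.663 + 132.287 + 131.471 + 130.964 + 132.419) / 9 = 131.1594444
s = sqrt(sum((x - mean)^2)/(n-1)) = 1.2418858
u_A = s / sqrt(n) = 1.2418858 / sqrt(9) = 0.41396193
u_B1 = 0.7 / sqrt(2) = 0.49497475
u_B2 = 0.122 / sqrt(2) = 0.086267027
u_B3 = 1.467 / sqrt(6) = 0.59890024
uc = sqrt(0.41396193^2 + 0.49497475^2 + 0.086267027^2 + 0.59890024^2) = 0.88458351
U = k * uc = 3 * 0.88458351
U = 2.6538

2.6538


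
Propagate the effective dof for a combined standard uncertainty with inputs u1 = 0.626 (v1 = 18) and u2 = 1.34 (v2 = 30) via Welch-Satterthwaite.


uc = sqrt(u1^2 + u2^2) = sqrt(0.626^2 + 1.34^2) = 1.4790118
v_eff = uc^4 / (u1^4/v1 + u2^4/v2)
= 1.4790118^4 / (0.626^4/18 + 1.34^4/30)
= 4.7850508 / 0.11600413
v_eff = 41.2490

41.2490


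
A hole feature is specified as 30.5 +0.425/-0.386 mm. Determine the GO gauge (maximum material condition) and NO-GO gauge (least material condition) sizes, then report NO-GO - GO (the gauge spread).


GO = nominal - lower_tol (smallest hole = maximum material condition)
GO = 30.5 - 0.386 = 30.114
NO-GO = nominal + upper_tol (largest hole = least material condition)
NO-GO = 30.5 + 0.425 = 30.925
spread = NO-GO - GO = 30.925 - 30.114 = 0.8110

0.8110


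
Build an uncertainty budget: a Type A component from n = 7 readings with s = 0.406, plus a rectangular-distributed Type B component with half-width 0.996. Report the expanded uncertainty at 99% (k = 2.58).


u_A = s / sqrt(n) = 0.406 / sqrt(7) = 0.15345358
u_B = half_width / sqrt(3) = 0.996 / sqrt(3) = 0.57504087
uc = sqrt(u_A^2 + u_B^2) = sqrt(0.15345358^2 + 0.57504087^2) = 0.59516385
U = k * uc = 2.58 * 0.59516385
U = 1.5355

1.5355


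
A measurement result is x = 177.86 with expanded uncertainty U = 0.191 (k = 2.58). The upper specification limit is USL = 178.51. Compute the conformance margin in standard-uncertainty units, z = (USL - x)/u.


u = U / k = 0.191 / 2.58 = 0.074031008
margin = |USL - x| = |178.51 - 177.86| = 0.65
z = margin / u = 0.65 / 0.074031008
z = 8.7801

8.7801


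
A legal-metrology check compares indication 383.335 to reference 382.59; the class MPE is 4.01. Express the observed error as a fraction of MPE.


e = indication - reference = 383.335 - 382.59 = 0.7450
|e| = 0.7450
ratio = |e| / MPE = 0.7450 / 4.01
ratio = 0.1858

0.1858


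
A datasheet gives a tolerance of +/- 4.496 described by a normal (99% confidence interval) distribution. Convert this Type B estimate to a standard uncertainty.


u_B = half_width / 2.576
u_B = 4.496 / 2.576
u_B = 1.7453

1.7453


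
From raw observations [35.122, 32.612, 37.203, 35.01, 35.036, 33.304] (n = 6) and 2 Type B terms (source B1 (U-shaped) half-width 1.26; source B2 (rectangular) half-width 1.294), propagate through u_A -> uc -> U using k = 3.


mean = (35.122 + 32.612 + 37.203 + 35.01 + 35.036 + 33.304) / 6 = 34.7145
s = sqrt(sum((x - mean)^2)/(n-1)) = 1.6099309
u_A = s / sqrt(n) = 1.6099309 / sqrt(6) = 0.65725154
u_B1 = 1.26 / sqrt(2) = 0.89095454
u_B2 = 1.294 / sqrt(3) = 0.74709125
uc = sqrt(0.65725154^2 + 0.89095454^2 + 0.74709125^2) = 1.3356365
U = k * uc = 3 * 1.3356365
U = 4.0069

4.0069


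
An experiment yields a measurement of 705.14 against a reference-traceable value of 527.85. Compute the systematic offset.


Systematic error = measured - true
= 705.14 - 527.85
= 177.2900

177.2900


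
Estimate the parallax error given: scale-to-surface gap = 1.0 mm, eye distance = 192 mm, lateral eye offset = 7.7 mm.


error = h * offset / d
= 1.0 * 7.7 / 192
= 0.0401

0.0401


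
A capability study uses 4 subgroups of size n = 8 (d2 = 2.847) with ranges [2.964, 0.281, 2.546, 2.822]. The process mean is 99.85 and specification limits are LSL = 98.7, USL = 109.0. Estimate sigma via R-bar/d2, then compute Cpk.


R_bar = (2.964 + 0.281 + 2.546 + 2.822) / 4 = 2.15325
sigma = R_bar / d2 = 2.15325 / 2.847 = 0.75632244
Cp = (USL - LSL)/(6*sigma) = (109.0 - 98.7)/(6*0.75632244) = 2.2698
Cpu = (109.0 - 99.85)/(3*0.75632244) = 4.0327
Cpl = (99.85 - 98.7)/(3*0.75632244) = 0.5068
Cpk = min(Cpu, Cpl) = 0.5068

0.5068


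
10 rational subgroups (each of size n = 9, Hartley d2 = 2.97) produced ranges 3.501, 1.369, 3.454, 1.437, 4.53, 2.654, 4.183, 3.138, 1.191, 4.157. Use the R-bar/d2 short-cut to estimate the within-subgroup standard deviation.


R_bar = (3.501 + 1.369 + 3.454 + 1.437 + 4.53 + 2.654 + 4.183 + 3.138 + 1.191 + 4.157) / 10
R_bar = 29.614 / 10 = 2.9614
sigma_hat = R_bar / d2 = 2.9614 / 2.97 = 0.9971

0.9971


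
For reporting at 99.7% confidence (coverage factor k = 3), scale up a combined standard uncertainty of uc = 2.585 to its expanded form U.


U = k * uc
U = 3 * 2.585
U = 7.7550

7.7550


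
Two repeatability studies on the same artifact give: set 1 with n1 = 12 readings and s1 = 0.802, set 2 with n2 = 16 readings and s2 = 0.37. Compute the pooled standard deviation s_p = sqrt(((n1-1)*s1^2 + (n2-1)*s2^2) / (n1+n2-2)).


s_p = sqrt(((n1-1)*s1^2 + (n2-1)*s2^2) / (n1+n2-2))
numerator = (12-1)*0.802^2 + (16-1)*0.37^2 = 7.075244 + 2.0535 = 9.128744
denominator = 12 + 16 - 2 = 26
s_p^2 = 9.128744 / 26 = 0.35110554
s_p = sqrt(0.35110554) = 0.5925

0.5925


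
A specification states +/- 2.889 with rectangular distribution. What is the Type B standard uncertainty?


u_B = half_width / sqrt(3)
u_B = 2.889 / 1.7320508
u_B = 1.6680

1.6680


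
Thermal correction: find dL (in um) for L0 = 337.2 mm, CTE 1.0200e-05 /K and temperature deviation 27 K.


dL = L * alpha * dT
= 337.2 * 1.0200e-05 * 27
= 0.0928649 mm
dL_um = 0.0928649 * 1000 = 92.8649 um

92.8649


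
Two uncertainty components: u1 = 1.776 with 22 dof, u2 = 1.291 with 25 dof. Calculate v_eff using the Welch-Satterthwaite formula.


uc = sqrt(u1^2 + u2^2) = sqrt(1.776^2 + 1.291^2) = 2.195645
v_eff = uc^4 / (u1^4/v1 + u2^4/v2)
= 2.195645^4 / (1.776^4/22 + 1.291^4/25)
= 23.240662 / 0.5633324
v_eff = 41.2557

41.2557


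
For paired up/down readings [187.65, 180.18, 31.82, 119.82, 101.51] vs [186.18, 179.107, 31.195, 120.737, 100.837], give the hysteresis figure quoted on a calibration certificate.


|187.65 - 186.18| = 1.4700
|180.18 - 179.107| = 1.0730
|31.82 - 31.195| = 0.6250
|119.82 - 120.737| = 0.9170
|101.51 - 100.837| = 0.6730
hysteresis = max(diffs) = 1.4700

1.4700


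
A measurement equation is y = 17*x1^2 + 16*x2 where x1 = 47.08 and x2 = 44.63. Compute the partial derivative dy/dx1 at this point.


y = 17*x1^2 + 16*x2
dy/dx1 = 2*17*x1
Evaluate at x1 = 47.08: c1 = 34 * 47.08
c1 = 1600.7200

1600.7200


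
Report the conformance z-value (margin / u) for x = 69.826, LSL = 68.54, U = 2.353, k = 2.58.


u = U / k = 2.353 / 2.58 = 0.9120155
margin = |LSL - x| = |68.54 - 69.826| = 1.286
z = margin / u = 1.286 / 0.9120155
z = 1.4101

1.4101


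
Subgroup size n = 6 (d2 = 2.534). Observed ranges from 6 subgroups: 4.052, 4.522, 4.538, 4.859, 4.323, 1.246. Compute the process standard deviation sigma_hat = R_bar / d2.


R_bar = (4.052 + 4.522 + 4.538 + 4.859 + 4.323 + 1.246) / 6
R_bar = 23.54 / 6 = 3.9233333
sigma_hat = R_bar / d2 = 3.9233333 / 2.534 = 1.5483

1.5483


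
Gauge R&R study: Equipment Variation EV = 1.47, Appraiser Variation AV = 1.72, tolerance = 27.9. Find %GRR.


GRR = sqrt(EV^2 + AV^2) = sqrt(1.47^2 + 1.72^2) = 2.262587
%GRR = GRR / tol * 100 = 2.262587 / 27.9 * 100
%GRR = 8.1096

8.1096


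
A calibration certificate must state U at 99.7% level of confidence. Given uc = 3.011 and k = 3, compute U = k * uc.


U = k * uc
U = 3 * 3.011
U = 9.0330

9.0330


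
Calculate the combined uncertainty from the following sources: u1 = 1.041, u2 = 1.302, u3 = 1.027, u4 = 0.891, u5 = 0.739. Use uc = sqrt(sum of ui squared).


uc = sqrt(1.041^2 + 1.302^2 + 1.027^2 + 0.891^2 + 0.739^2)
uc = sqrt(5.173616)
uc = 2.2746

2.2746


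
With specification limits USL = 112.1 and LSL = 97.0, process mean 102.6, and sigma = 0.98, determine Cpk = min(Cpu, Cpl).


Cpu = (USL - mean) / (3*sigma) = (112.1 - 102.6) / (3*0.98) = 3.2313
Cpl = (mean - LSL) / (3*sigma) = (102.6 - 97.0) / (3*0.98) = 1.9048
Cpk = min(Cpu, Cpl) = 1.9048

1.9048


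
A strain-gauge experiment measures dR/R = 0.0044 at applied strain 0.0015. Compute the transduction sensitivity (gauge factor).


GF = (dR/R) / epsilon
= 0.0044 / 0.0015
= 2.9333

2.9333


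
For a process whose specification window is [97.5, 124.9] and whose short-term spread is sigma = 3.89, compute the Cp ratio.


Cp = (USL - LSL) / (6 * sigma)
= (124.9 - 97.5) / (6 * 3.89)
= 27.4000 / 23.3400
= 1.1740

1.1740


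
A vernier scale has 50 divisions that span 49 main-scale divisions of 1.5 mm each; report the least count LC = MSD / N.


LC = MSD / n_div
= 1.5 / 50
= 0.0300

0.0300


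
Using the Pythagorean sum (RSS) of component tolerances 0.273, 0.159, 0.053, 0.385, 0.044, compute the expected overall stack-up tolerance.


RSS = sqrt(0.273^2 + 0.159^2 + 0.053^2 + 0.385^2 + 0.044^2)
= sqrt(0.25278)
= 0.5028

0.5028


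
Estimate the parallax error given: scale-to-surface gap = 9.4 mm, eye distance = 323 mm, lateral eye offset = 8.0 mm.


error = h * offset / d
= 9.4 * 8.0 / 323
= 0.2328

0.2328


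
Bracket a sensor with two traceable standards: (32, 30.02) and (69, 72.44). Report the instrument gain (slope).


slope = (y2 - y1) / (x2 - x1)
= (72.44 - 30.02) / (69 - 32)
= 42.4200 / 37
= 1.1465

1.1465


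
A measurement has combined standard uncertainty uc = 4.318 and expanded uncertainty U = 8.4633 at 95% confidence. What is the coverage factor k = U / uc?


k = U / uc
k = 8.4633 / 4.318
k = 1.96

1.96


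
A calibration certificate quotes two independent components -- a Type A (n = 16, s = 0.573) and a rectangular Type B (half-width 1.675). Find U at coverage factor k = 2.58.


u_A = s / sqrt(n) = 0.573 / sqrt(16) = 0.14325
u_B = half_width / sqrt(3) = 1.675 / sqrt(3) = 0.9670617
uc = sqrt(u_A^2 + u_B^2) = sqrt(0.14325^2 + 0.9670617^2) = 0.97761388
U = k * uc = 2.58 * 0.97761388
U = 2.5222

2.5222


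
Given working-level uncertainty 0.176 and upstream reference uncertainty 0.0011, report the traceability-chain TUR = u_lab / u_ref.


TUR = u_lab / u_ref
= 0.176 / 0.0011
= 160.0000

160.0000


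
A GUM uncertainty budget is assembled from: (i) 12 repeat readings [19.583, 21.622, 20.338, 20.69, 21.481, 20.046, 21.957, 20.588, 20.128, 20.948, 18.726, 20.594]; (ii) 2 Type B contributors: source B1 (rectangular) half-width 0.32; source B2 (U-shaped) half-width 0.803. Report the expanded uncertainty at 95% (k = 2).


mean = (19.583 + 21.622 + 20.338 + 20.69 + 21.481 + 20.046 + 21.957 + 20.588 + 20.128 + 20.948 + 18.726 + 20.594) / 12 = 20.55841667
s = sqrt(sum((x - mean)^2)/(n-1)) = 0.90026445
u_A = s / sqrt(n) = 0.90026445 / sqrt(12) = 0.25988396
u_B1 = 0.32 / sqrt(3) = 0.18475209
u_B2 = 0.803 / sqrt(2) = 0.56780675
uc = sqrt(0.25988396^2 + 0.18475209^2 + 0.56780675^2) = 0.65121234
U = k * uc = 2 * 0.65121234
U = 1.3024

1.3024


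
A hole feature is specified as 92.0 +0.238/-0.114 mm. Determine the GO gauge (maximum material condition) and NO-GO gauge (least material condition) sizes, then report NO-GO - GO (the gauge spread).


GO = nominal - lower_tol (smallest hole = maximum material condition)
GO = 92.0 - 0.114 = 91.886
NO-GO = nominal + upper_tol (largest hole = least material condition)
NO-GO = 92.0 + 0.238 = 92.238
spread = NO-GO - GO = 92.238 - 91.886 = 0.3520

0.3520


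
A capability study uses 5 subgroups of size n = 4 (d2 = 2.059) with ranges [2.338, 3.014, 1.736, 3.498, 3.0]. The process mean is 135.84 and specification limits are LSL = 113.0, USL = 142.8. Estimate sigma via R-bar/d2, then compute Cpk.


R_bar = (2.338 + 3.014 + 1.736 + 3.498 + 3.0) / 5 = 2.7172
sigma = R_bar / d2 = 2.7172 / 2.059 = 1.3196697
Cp = (USL - LSL)/(6*sigma) = (142.8 - 113.0)/(6*1.3196697) = 3.7636
Cpu = (142.8 - 135.84)/(3*1.3196697) = 1.7580
Cpl = (135.84 - 113.0)/(3*1.3196697) = 5.7691
Cpk = min(Cpu, Cpl) = 1.7580

1.7580


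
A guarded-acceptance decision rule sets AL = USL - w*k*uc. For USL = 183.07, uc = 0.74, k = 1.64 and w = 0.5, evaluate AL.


U = k * uc = 1.64 * 0.74 = 1.2136
guard band g = w * U = 0.5 * 1.2136 = 0.6068
AL = USL - g = 183.07 - 0.6068
AL = 182.4632

182.4632


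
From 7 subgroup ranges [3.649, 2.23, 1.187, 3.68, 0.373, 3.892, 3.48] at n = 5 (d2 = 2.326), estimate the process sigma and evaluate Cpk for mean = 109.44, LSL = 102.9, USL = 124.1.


R_bar = (3.649 + 2.23 + 1.187 + 3.68 + 0.373 + 3.892 + 3.48) / 7 = 2.6415714
sigma = R_bar / d2 = 2.6415714 / 2.326 = 1.1356713
Cp = (USL - LSL)/(6*sigma) = (124.1 - 102.9)/(6*1.1356713) = 3.1112
Cpu = (124.1 - 109.44)/(3*1.1356713) = 4.3029
Cpl = (109.44 - 102.9)/(3*1.1356713) = 1.9196
Cpk = min(Cpu, Cpl) = 1.9196

1.9196


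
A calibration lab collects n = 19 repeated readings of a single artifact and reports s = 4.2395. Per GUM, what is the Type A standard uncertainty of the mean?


u_A = s / sqrt(n)
u_A = 4.2395 / sqrt(19)
u_A = 4.2395 / 4.3588989
u_A = 0.9726

0.9726


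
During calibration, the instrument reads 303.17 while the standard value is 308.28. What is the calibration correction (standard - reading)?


Correction = standard - reading
= 308.28 - 303.17
= 5.1100

5.1100


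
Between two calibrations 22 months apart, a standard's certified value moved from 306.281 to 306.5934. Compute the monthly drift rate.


rate = (v2 - v1) / months
= (306.5934 - 306.281) / 22
= 0.3124 / 22
= 0.0142

0.0142


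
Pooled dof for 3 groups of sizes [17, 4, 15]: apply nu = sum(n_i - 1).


nu = sum_i (n_i - 1)
nu = ((17 - 1) + (4 - 1) + (15 - 1))
nu = 16 + 3 + 14
nu = 33

33


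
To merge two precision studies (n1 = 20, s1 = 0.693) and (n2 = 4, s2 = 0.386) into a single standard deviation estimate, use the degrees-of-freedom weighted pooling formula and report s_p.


s_p = sqrt(((n1-1)*s1^2 + (n2-1)*s2^2) / (n1+n2-2))
numerator = (20-1)*0.693^2 + (4-1)*0.386^2 = 9.124731 + 0.446988 = 9.571719
denominator = 20 + 4 - 2 = 22
s_p^2 = 9.571719 / 22 = 0.43507814
s_p = sqrt(0.43507814) = 0.6596

0.6596


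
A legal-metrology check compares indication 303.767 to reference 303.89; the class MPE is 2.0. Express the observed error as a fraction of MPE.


e = indication - reference = 303.767 - 303.89 = -0.1230
|e| = 0.1230
ratio = |e| / MPE = 0.1230 / 2.0
ratio = 0.0615

0.0615


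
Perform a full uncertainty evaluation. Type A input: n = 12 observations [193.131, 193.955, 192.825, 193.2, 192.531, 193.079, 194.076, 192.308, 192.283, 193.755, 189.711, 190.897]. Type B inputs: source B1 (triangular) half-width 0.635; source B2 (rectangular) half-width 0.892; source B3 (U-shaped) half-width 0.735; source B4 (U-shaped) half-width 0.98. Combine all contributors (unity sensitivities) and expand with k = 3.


mean = (193.131 + 193.955 + 192.825 + 193.2 + 192.531 + 193.079 + 194.076 + 192.308 + 192.283 + 193.755 + 189.711 + 190.897) / 12 = 192.6459167
s = sqrt(sum((x - mean)^2)/(n-1)) = 1.2678685
u_A = s / sqrt(n) = 1.2678685 / sqrt(12) = 0.36600211
u_B1 = 0.635 / sqrt(6) = 0.25923766
u_B2 = 0.892 / sqrt(3) = 0.51499644
u_B3 = 0.735 / sqrt(2) = 0.51972348
u_B4 = 0.98 / sqrt(2) = 0.69296465
uc = sqrt(0.36600211^2 + 0.25923766^2 + 0.51499644^2 + 0.51972348^2 + 0.69296465^2) = 1.1030392
U = k * uc = 3 * 1.1030392
U = 3.3091

3.3091


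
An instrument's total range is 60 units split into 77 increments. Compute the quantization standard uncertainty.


resolution = range / divisions
resolution = 60 / 77 = 0.77922078
u_res = resolution / (2*sqrt(3))
u_res = 0.77922078 / 3.4641016
u_res = 0.2249

0.2249


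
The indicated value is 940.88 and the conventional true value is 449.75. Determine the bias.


Systematic error = measured - true
= 940.88 - 449.75
= 491.1300

491.1300


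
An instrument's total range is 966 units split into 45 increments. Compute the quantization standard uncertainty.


resolution = range / divisions
resolution = 966 / 45 = 21.466667
u_res = resolution / (2*sqrt(3))
u_res = 21.466667 / 3.4641016
u_res = 6.1969

6.1969


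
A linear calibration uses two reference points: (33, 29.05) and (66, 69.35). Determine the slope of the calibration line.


slope = (y2 - y1) / (x2 - x1)
= (69.35 - 29.05) / (66 - 33)
= 40.3000 / 33
= 1.2212

1.2212


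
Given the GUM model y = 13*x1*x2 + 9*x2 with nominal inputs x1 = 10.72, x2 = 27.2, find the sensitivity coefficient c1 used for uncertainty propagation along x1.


y = 13*x1*x2 + 9*x2
dy/dx1 = 13*x2
Evaluate at x2 = 27.2: c1 = 13 * 27.2
c1 = 353.6000

353.6000


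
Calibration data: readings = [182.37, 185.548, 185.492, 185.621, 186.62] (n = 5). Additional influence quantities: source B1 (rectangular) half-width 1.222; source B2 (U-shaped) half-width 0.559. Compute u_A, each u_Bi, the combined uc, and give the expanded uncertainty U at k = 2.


mean = (182.37 + 185.548 + 185.492 + 185.621 + 186.62) / 5 = 185.1302
s = sqrt(sum((x - mean)^2)/(n-1)) = 1.6112533
u_A = s / sqrt(n) = 1.6112533 / sqrt(5) = 0.72057438
u_B1 = 1.222 / sqrt(3) = 0.70552203
u_B2 = 0.559 / sqrt(2) = 0.39527269
uc = sqrt(0.72057438^2 + 0.70552203^2 + 0.39527269^2) = 1.0831571
U = k * uc = 2 * 1.0831571
U = 2.1663

2.1663


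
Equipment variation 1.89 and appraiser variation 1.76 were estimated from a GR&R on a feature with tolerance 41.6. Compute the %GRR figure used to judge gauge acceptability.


GRR = sqrt(EV^2 + AV^2) = sqrt(1.89^2 + 1.76^2) = 2.5825762
%GRR = GRR / tol * 100 = 2.5825762 / 41.6 * 100
%GRR = 6.2081

6.2081


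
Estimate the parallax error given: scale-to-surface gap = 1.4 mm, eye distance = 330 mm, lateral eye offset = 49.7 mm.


error = h * offset / d
= 1.4 * 49.7 / 330
= 0.2108

0.2108


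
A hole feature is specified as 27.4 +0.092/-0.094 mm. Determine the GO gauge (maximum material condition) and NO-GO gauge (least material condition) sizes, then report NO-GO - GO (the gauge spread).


GO = nominal - lower_tol (smallest hole = maximum material condition)
GO = 27.4 - 0.094 = 27.306
NO-GO = nominal + upper_tol (largest hole = least material condition)
NO-GO = 27.4 + 0.092 = 27.492
spread = NO-GO - GO = 27.492 - 27.306 = 0.1860

0.1860


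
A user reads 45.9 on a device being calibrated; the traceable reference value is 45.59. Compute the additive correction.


Correction = standard - reading
= 45.59 - 45.9
= -0.3100

-0.3100


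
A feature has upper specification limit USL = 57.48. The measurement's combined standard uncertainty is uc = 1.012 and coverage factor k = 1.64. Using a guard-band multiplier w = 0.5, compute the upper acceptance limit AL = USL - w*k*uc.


U = k * uc = 1.64 * 1.012 = 1.65968
guard band g = w * U = 0.5 * 1.65968 = 0.82984
AL = USL - g = 57.48 - 0.82984
AL = 56.6502

56.6502


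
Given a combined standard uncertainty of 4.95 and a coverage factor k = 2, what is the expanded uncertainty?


U = k * uc
U = 2 * 4.95
U = 9.9000

9.9000


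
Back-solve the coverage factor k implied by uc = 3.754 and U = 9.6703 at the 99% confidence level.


k = U / uc
k = 9.6703 / 3.754
k = 2.576

2.576


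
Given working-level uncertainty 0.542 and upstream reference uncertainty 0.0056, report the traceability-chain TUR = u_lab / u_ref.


TUR = u_lab / u_ref
= 0.542 / 0.0056
= 96.7857

96.7857


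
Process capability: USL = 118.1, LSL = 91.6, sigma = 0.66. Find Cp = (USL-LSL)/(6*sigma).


Cp = (USL - LSL) / (6 * sigma)
= (118.1 - 91.6) / (6 * 0.66)
= 26.5000 / 3.9600
= 6.6919

6.6919


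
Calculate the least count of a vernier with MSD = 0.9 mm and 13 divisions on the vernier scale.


LC = MSD / n_div
= 0.9 / 13
= 0.0692

0.0692


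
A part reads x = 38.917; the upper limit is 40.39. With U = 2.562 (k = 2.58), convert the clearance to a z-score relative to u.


u = U / k = 2.562 / 2.58 = 0.99302326
margin = |USL - x| = |40.39 - 38.917| = 1.473
z = margin / u = 1.473 / 0.99302326
z = 1.4833

1.4833


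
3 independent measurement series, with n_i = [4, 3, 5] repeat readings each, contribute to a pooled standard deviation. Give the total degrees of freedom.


nu = sum_i (n_i - 1)
nu = ((4 - 1) + (3 - 1) + (5 - 1))
nu = 3 + 2 + 4
nu = 9

9


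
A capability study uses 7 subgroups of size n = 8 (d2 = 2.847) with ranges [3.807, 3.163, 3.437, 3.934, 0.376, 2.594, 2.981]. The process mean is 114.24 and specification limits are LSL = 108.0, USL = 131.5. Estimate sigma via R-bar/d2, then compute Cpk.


R_bar = (3.807 + 3.163 + 3.437 + 3.934 + 0.376 + 2.594 + 2.981) / 7 = 2.8988571
sigma = R_bar / d2 = 2.8988571 / 2.847 = 1.0182146
Cp = (USL - LSL)/(6*sigma) = (131.5 - 108.0)/(6*1.0182146) = 3.8466
Cpu = (131.5 - 114.24)/(3*1.0182146) = 5.6504
Cpl = (114.24 - 108.0)/(3*1.0182146) = 2.0428
Cpk = min(Cpu, Cpl) = 2.0428

2.0428


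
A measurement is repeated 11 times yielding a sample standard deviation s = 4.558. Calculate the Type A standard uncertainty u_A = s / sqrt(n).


u_A = s / sqrt(n)
u_A = 4.558 / sqrt(11)
u_A = 4.558 / 3.3166248
u_A = 1.3743

1.3743


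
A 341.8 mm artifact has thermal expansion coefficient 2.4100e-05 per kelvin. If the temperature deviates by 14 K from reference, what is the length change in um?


dL = L * alpha * dT
= 341.8 * 2.4100e-05 * 14
= 0.1153233 mm
dL_um = 0.1153233 * 1000 = 115.3233 um

115.3233


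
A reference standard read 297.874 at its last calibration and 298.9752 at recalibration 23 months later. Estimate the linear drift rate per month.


rate = (v2 - v1) / months
= (298.9752 - 297.874) / 23
= 1.1012 / 23
= 0.0479

0.0479


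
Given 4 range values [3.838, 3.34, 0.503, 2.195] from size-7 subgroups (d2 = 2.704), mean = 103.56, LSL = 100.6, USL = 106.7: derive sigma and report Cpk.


R_bar = (3.838 + 3.34 + 0.503 + 2.195) / 4 = 2.469
sigma = R_bar / d2 = 2.469 / 2.704 = 0.91309172
Cp = (USL - LSL)/(6*sigma) = (106.7 - 100.6)/(6*0.91309172) = 1.1134
Cpu = (106.7 - 103.56)/(3*0.91309172) = 1.1463
Cpl = (103.56 - 100.6)/(3*0.91309172) = 1.0806
Cpk = min(Cpu, Cpl) = 1.0806

1.0806


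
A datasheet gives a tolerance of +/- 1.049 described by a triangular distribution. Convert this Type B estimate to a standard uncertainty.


u_B = half_width / sqrt(6)
u_B = 1.049 / 2.4494897
u_B = 0.4283

0.4283


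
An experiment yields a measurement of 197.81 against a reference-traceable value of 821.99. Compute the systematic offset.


Systematic error = measured - true
= 197.81 - 821.99
= -624.1800

-624.1800


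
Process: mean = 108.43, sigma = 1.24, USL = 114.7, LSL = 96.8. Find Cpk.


Cpu = (USL - mean) / (3*sigma) = (114.7 - 108.43) / (3*1.24) = 1.6855
Cpl = (mean - LSL) / (3*sigma) = (108.43 - 96.8) / (3*1.24) = 3.1263
Cpk = min(Cpu, Cpl) = 1.6855

1.6855
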